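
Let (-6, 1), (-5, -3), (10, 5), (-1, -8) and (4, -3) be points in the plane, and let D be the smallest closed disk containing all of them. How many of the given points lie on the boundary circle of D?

3

By Welzl's lemma the MEC is supported by two points (diametrically opposite) or three points (on a circumcircle).
The minimum enclosing circle is determined by three boundary points: (-6, 1), (10, 5), (-1, -8).
Their circumcentre is (113/41, -1/41) with r² = 130645/1681.
The farthest remaining point (-5, -3) is at distance² 116008/1681 ≤ 130645/1681.
The points at distance exactly r from the centre are (-6, 1), (10, 5), (-1, -8) — 3 points.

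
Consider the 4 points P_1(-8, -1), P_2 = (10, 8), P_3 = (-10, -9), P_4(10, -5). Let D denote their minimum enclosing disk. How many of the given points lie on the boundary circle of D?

2

The farthest pair is P_2–P_3 with squared distance 689. The circle on this segment as diameter has centre (0, -0.5) and r² = 689/4 = 172.25.
Check P_1: distance² to centre = 64.25 ≤ 172.25, so it lies inside.
All remaining points lie in this disk, and no smaller disk contains both endpoints, so this is the minimum enclosing circle.
The points at distance exactly r from the centre are P_2, P_3 — 2 points.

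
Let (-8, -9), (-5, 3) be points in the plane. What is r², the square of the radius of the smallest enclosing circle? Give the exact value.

The smallest circle enclosing two points has them as diameter endpoints.
Centre = midpoint = (-6.5, -3); r² = |(-8, -9)−(-5, 3)|²/4 = 153/4 = 38.25.

38.25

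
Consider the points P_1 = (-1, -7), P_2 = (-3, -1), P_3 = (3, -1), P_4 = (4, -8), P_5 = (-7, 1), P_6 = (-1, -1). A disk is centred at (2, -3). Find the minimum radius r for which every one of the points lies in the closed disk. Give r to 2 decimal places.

The required radius is the distance from (2, -3) to the farthest point.
Squared distances: 25, 29, 5, 29, 97, 13.
Maximum is 97, attained at P_5.
r = √97 ≈ 9.85.

9.85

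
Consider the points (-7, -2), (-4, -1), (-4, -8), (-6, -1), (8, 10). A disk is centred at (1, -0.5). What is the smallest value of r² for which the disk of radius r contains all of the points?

The required radius is the distance from (1, -0.5) to the farthest point.
Squared distances: 66.25, 25.25, 81.25, 49.25, 159.25.
Maximum is 159.25, attained at (8, 10).

159.25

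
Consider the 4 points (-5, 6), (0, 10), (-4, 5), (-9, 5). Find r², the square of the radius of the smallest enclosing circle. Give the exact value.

The farthest pair is (0, 10)–(-9, 5) with squared distance 106. The circle on this segment as diameter has centre (-4.5, 7.5) and r² = 106/4 = 26.5.
Check (-5, 6): distance² to centre = 2.5 ≤ 26.5, so it lies inside.
All remaining points lie in this disk, and no smaller disk contains both endpoints, so this is the minimum enclosing circle.

26.5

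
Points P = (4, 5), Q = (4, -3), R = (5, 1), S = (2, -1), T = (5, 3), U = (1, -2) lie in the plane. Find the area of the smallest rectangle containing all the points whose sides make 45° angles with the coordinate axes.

In coordinates u = x + y, v = x − y the rectangle is axis-aligned; the map (x,y)→(u,v) scales areas by 2.
u-values: 9, 1, 6, 1, 8, -1; range = 9 − (-1) = 10.
v-values: -1, 7, 4, 3, 2, 3; range = 7 − (-1) = 8.
Area = (10 × 8) / 2 = 40.

40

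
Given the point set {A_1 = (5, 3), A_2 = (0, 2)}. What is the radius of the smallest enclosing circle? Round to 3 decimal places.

The smallest circle enclosing two points has them as diameter endpoints.
Centre = midpoint = (2.5, 2.5); r² = |A_1A_2|²/4 = 26/4 = 6.5.
r = √(6.5) ≈ 2.550.

2.550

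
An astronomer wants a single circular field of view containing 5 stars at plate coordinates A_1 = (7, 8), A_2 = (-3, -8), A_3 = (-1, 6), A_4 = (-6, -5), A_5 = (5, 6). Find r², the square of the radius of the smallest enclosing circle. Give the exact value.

The minimum enclosing circle of a finite set is fixed by two of the points (as a diameter) or three (as a circumcircle).
The farthest pair is A_1–A_2 with squared distance 356. The circle on this segment as diameter has centre (2, 0) and r² = 356/4 = 89.
Check A_3: distance² to centre = 45 ≤ 89, so it lies inside.
All remaining points lie in this disk, and no smaller disk contains both endpoints, so this is the minimum enclosing circle.

89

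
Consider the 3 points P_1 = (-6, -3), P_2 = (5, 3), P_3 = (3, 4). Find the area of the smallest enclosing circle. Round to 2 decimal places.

Side lengths²: P_1P_2² = 157, P_1P_3² = 130, P_2P_3² = 5.
Since P_1P_2² = 157 ≥ 130 + 5 = 135, the angle opposite P_1P_2 is not acute, so the smallest enclosing circle has P_1P_2 as diameter.
Centre = midpoint of P_1P_2 = (-0.5, 0), r² = 157/4 = 39.25.
Area = π·r² = π·39.25 ≈ 123.31.

123.31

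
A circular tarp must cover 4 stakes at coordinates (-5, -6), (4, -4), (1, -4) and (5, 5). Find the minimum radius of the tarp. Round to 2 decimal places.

The farthest pair is (-5, -6)–(5, 5) with squared distance 221. The circle on this segment as diameter has centre (0, -0.5) and r² = 221/4 = 55.25.
Check (4, -4): distance² to centre = 28.25 ≤ 55.25, so it lies inside.
All remaining points lie in this disk, and no smaller disk contains both endpoints, so this is the minimum enclosing circle.
r = √(55.25) ≈ 7.43.

7.43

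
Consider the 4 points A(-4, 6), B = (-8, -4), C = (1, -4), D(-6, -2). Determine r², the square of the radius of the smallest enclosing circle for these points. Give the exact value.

36.25

A smallest enclosing disk is always determined by at most three of the input points on its boundary.
The minimum enclosing circle is determined by three boundary points: A, B, C.
Their circumcentre is (-3.5, 0) with r² = 36.25.
The farthest remaining point D is at distance² 10.25 ≤ 36.25.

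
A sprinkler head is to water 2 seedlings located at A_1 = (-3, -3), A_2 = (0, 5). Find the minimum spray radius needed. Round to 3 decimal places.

4.272

The smallest circle enclosing two points has them as diameter endpoints.
Centre = midpoint = (-1.5, 1); r² = |A_1A_2|²/4 = 73/4 = 18.25.
r = √(18.25) ≈ 4.272.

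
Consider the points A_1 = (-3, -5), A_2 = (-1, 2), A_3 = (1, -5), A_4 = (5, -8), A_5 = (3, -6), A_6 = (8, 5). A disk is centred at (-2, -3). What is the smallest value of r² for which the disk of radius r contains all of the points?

164

The required radius is the distance from (-2, -3) to the farthest point.
Squared distances: 5, 26, 13, 74, 34, 164.
Maximum is 164, attained at A_6.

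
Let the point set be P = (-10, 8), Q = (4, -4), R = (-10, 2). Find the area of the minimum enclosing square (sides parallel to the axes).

The bounding box has width 14 and height 12.
An axis-aligned square enclosing the set must have side ≥ max(width, height).
So the minimum side is max(14, 12) = 14.
Area = 14² = 196.

196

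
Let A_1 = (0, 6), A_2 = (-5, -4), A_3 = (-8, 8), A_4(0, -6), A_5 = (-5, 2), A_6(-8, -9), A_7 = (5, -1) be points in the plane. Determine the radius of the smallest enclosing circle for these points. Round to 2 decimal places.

9.28

By Welzl's lemma the MEC is supported by two points (diametrically opposite) or three points (on a circumcircle).
The minimum enclosing circle is determined by three boundary points: A_3, A_6, A_7.
Their circumcentre is (-111/26, -0.5) with r² = 29125/338.
The farthest remaining point A_1 is at distance² 20441/338 ≤ 29125/338.
r = √(29125/338) ≈ 9.28.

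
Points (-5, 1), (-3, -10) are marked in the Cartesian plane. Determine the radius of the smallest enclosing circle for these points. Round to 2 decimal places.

The smallest circle enclosing two points has them as diameter endpoints.
Centre = midpoint = (-4, -4.5); r² = |(-5, 1)−(-3, -10)|²/4 = 125/4 = 31.25.
r = √(31.25) ≈ 5.59.

5.59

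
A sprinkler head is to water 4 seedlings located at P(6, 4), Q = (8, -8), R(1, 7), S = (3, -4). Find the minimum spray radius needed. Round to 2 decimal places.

8.28

By Welzl's lemma the MEC is supported by two points (diametrically opposite) or three points (on a circumcircle).
The farthest pair is Q–R with squared distance 274. The circle on this segment as diameter has centre (4.5, -0.5) and r² = 274/4 = 68.5.
Check P: distance² to centre = 22.5 ≤ 68.5, so it lies inside.
All remaining points lie in this disk, and no smaller disk contains both endpoints, so this is the minimum enclosing circle.
r = √(68.5) ≈ 8.28.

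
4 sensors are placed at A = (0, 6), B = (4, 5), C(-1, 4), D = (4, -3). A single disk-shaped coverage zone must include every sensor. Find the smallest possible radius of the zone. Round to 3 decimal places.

A smallest enclosing disk is always determined by at most three of the input points on its boundary.
The farthest pair is A–D with squared distance 97. The circle on this segment as diameter has centre (2, 1.5) and r² = 97/4 = 24.25.
Check B: distance² to centre = 16.25 ≤ 24.25, so it lies inside.
All remaining points lie in this disk, and no smaller disk contains both endpoints, so this is the minimum enclosing circle.
r = √(24.25) ≈ 4.924.

4.924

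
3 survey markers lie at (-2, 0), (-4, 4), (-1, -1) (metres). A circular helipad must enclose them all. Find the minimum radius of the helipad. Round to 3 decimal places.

2.915

Call the three points A, B, C in the order given.
Side lengths²: AB² = 20, AC² = 2, BC² = 34.
Since BC² = 34 ≥ 20 + 2 = 22, the angle opposite BC is not acute, so the smallest enclosing circle has BC as diameter.
Centre = midpoint of BC = (-2.5, 1.5), r² = 34/4 = 8.5.
r = √(8.5) ≈ 2.915.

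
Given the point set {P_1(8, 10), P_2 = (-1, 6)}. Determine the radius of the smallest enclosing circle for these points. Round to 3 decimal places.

The smallest circle enclosing two points has them as diameter endpoints.
Centre = midpoint = (3.5, 8); r² = |P_1P_2|²/4 = 97/4 = 24.25.
r = √(24.25) ≈ 4.924.

4.924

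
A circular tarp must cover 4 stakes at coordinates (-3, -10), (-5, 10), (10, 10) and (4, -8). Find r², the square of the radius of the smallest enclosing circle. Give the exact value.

The minimum enclosing circle of a finite set is fixed by two of the points (as a diameter) or three (as a circumcircle).
The minimum enclosing circle is determined by three boundary points: (-3, -10), (-5, 10), (10, 10).
Their circumcentre is (2.5, 0.65) with r² = 143.6725.
The farthest remaining point (4, -8) is at distance² 77.0725 ≤ 143.6725.

143.6725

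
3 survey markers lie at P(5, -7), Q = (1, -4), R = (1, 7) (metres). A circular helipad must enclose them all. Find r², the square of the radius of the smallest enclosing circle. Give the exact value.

Side lengths²: PQ² = 25, PR² = 212, QR² = 121.
Since PR² = 212 ≥ 121 + 25 = 146, the angle opposite PR is not acute, so the smallest enclosing circle has PR as diameter.
Centre = midpoint of PR = (3, 0), r² = 212/4 = 53.

53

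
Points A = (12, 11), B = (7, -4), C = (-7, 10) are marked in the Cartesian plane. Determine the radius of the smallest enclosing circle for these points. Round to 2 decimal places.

Side lengths²: AB² = 250, AC² = 362, BC² = 392.
Since BC² = 392 < 362 + 250 = 612, the triangle is acute, so the smallest enclosing circle is the circumcircle.
Circumcentre = (2.75, 5.75), r² = 113.125.
r = √(113.125) ≈ 10.64.

10.64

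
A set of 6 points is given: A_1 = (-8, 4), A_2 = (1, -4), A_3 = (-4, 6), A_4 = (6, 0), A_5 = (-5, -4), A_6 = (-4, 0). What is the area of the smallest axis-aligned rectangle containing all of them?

140

x ranges over [-8, 6], width 14.
y ranges over [-4, 6], height 10.
Area = 14 × 10 = 140.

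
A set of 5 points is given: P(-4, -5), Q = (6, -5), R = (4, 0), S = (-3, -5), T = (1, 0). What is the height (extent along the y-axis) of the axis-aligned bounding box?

max y = 0, min y = -5, so height = 5.

5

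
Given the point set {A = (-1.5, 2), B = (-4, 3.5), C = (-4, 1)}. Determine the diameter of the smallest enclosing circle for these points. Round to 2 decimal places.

Side lengths²: AB² = 8.5, AC² = 7.25, BC² = 6.25.
Since AB² = 8.5 < 7.25 + 6.25 = 13.5, the triangle is acute, so the smallest enclosing circle is the circumcircle.
Circumcentre = (-3.05, 2.25), r² = 2.465.
Diameter = 2r = 2√(2.465) ≈ 3.14.

3.14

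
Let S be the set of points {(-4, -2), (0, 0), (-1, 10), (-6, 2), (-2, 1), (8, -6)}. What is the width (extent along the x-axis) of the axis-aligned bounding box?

max x = 8, min x = -6, so width = 14.

14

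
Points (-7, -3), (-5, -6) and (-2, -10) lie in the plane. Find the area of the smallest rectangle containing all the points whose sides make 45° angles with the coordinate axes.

12

In coordinates u = x + y, v = x − y the rectangle is axis-aligned; the map (x,y)→(u,v) scales areas by 2.
u-values: -10, -11, -12; range = -10 − (-12) = 2.
v-values: -4, 1, 8; range = 8 − (-4) = 12.
Area = (2 × 12) / 2 = 12.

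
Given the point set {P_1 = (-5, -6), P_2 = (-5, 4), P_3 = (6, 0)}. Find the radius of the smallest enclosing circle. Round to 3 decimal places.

Side lengths²: P_1P_2² = 100, P_1P_3² = 157, P_2P_3² = 137.
Since P_1P_3² = 157 < 137 + 100 = 237, the triangle is acute, so the smallest enclosing circle is the circumcircle.
Circumcentre = (-13/22, -1), r² = 21509/484.
r = √(21509/484) ≈ 6.666.

6.666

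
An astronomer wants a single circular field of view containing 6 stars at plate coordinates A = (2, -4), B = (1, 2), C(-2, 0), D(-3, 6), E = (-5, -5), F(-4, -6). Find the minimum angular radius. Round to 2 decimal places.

By Welzl's lemma the MEC is supported by two points (diametrically opposite) or three points (on a circumcircle).
The minimum enclosing circle is determined by three boundary points: A, D, F.
Their circumcentre is (-37/14, -1/14) with r² = 3625/98.
The farthest remaining point E is at distance² 2925/98 ≤ 3625/98.
r = √(3625/98) ≈ 6.08.

6.08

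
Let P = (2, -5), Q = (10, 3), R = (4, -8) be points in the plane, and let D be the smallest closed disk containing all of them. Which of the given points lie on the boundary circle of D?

Q, R

Side lengths²: PQ² = 128, PR² = 13, QR² = 157.
Since QR² = 157 ≥ 128 + 13 = 141, the angle opposite QR is not acute, so the smallest enclosing circle has QR as diameter.
Centre = midpoint of QR = (7, -2.5), r² = 157/4 = 39.25.
The points at distance exactly r from the centre are Q, R — 2 points.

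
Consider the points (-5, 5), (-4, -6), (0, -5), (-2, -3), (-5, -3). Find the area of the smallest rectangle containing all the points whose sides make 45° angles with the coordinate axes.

In coordinates u = x + y, v = x − y the rectangle is axis-aligned; the map (x,y)→(u,v) scales areas by 2.
u-values: 0, -10, -5, -5, -8; range = 0 − (-10) = 10.
v-values: -10, 2, 5, 1, -2; range = 5 − (-10) = 15.
Area = (10 × 15) / 2 = 75.

75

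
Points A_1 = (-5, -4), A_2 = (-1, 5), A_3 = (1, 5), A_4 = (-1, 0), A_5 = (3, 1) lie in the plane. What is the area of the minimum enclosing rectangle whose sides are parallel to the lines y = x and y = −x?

60

In coordinates u = x + y, v = x − y the rectangle is axis-aligned; the map (x,y)→(u,v) scales areas by 2.
u-values: -9, 4, 6, -1, 4; range = 6 − (-9) = 15.
v-values: -1, -6, -4, -1, 2; range = 2 − (-6) = 8.
Area = (15 × 8) / 2 = 60.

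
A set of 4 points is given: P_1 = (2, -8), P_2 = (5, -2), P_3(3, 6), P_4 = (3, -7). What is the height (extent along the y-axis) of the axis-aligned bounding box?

14

max y = 6, min y = -8, so height = 14.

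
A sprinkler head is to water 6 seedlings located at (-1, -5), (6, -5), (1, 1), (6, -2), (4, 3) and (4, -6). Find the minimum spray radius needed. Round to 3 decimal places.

4.862

By Welzl's lemma the MEC is supported by two points (diametrically opposite) or three points (on a circumcircle).
The minimum enclosing circle is determined by three boundary points: (-1, -5), (6, -5), (4, 3).
Their circumcentre is (2.5, -1.625) with r² = 23.640625.
The farthest remaining point (4, -6) is at distance² 21.390625 ≤ 23.640625.
r = √(23.640625) ≈ 4.862.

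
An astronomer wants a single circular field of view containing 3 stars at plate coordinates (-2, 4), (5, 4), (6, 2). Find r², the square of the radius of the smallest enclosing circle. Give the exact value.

17

Call the three points A, B, C in the order given.
Side lengths²: AB² = 49, AC² = 68, BC² = 5.
Since AC² = 68 ≥ 49 + 5 = 54, the angle opposite AC is not acute, so the smallest enclosing circle has AC as diameter.
Centre = midpoint of AC = (2, 3), r² = 68/4 = 17.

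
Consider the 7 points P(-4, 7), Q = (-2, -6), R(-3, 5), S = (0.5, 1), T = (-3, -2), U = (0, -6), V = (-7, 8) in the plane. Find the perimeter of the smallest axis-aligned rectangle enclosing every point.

43

Width = max x − min x = 0.5 − (-7) = 7.5.
Height = max y − min y = 8 − (-6) = 14.
Perimeter = 2(7.5 + 14) = 43.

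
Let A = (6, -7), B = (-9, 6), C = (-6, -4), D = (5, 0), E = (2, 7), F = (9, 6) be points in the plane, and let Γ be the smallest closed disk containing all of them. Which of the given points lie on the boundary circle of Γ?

A, B, F

The minimum enclosing circle is determined by three boundary points: A, B, F.
Their circumcentre is (0, 16/13) with r² = 17533/169.
The farthest remaining point C is at distance² 10708/169 ≤ 17533/169.
The points at distance exactly r from the centre are A, B, F — 3 points.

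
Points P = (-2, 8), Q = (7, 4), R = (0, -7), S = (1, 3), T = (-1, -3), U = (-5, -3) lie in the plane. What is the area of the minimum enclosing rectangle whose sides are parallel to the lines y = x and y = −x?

161.5

In coordinates u = x + y, v = x − y the rectangle is axis-aligned; the map (x,y)→(u,v) scales areas by 2.
u-values: 6, 11, -7, 4, -4, -8; range = 11 − (-8) = 19.
v-values: -10, 3, 7, -2, 2, -2; range = 7 − (-10) = 17.
Area = (19 × 17) / 2 = 161.5.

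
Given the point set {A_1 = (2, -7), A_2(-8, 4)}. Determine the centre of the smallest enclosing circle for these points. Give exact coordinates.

(-3, -1.5)

The smallest circle enclosing two points has them as diameter endpoints.
Centre = midpoint = (-3, -1.5); r² = |A_1A_2|²/4 = 221/4 = 55.25.
Centre = (-3, -1.5).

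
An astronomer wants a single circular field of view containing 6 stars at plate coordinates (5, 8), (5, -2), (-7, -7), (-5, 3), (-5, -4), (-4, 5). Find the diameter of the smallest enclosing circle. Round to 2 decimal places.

19.21

The farthest pair is (5, 8)–(-7, -7) with squared distance 369. The circle on this segment as diameter has centre (-1, 0.5) and r² = 369/4 = 92.25.
Check (5, -2): distance² to centre = 42.25 ≤ 92.25, so it lies inside.
All remaining points lie in this disk, and no smaller disk contains both endpoints, so this is the minimum enclosing circle.
Diameter = 2r = 2√(92.25) ≈ 19.21.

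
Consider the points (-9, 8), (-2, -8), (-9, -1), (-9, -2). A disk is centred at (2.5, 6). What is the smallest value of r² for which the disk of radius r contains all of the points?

The required radius is the distance from (2.5, 6) to the farthest point.
Squared distances: 136.25, 216.25, 181.25, 196.25.
Maximum is 216.25, attained at (-2, -8).

216.25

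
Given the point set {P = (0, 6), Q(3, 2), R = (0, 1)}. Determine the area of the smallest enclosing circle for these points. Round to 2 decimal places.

Side lengths²: PQ² = 25, PR² = 25, QR² = 10.
Since PR² = 25 < 25 + 10 = 35, the triangle is acute, so the smallest enclosing circle is the circumcircle.
Circumcentre = (5/6, 3.5), r² = 125/18.
Area = π·r² = π·125/18 ≈ 21.82.

21.82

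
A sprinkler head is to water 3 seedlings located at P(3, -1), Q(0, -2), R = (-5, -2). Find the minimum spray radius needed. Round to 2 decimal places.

Side lengths²: PQ² = 10, PR² = 65, QR² = 25.
Since PR² = 65 ≥ 25 + 10 = 35, the angle opposite PR is not acute, so the smallest enclosing circle has PR as diameter.
Centre = midpoint of PR = (-1, -1.5), r² = 65/4 = 16.25.
r = √(16.25) ≈ 4.03.

4.03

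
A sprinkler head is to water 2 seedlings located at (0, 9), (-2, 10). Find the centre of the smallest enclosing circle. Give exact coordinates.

(-1, 9.5)

The smallest circle enclosing two points has them as diameter endpoints.
Centre = midpoint = (-1, 9.5); r² = |(0, 9)−(-2, 10)|²/4 = 5/4 = 1.25.
Centre = (-1, 9.5).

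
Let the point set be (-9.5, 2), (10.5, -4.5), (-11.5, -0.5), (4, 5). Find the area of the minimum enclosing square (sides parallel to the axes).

484

The bounding box has width 22 and height 9.5.
An axis-aligned square enclosing the set must have side ≥ max(width, height).
So the minimum side is max(22, 9.5) = 22.
Area = 22² = 484.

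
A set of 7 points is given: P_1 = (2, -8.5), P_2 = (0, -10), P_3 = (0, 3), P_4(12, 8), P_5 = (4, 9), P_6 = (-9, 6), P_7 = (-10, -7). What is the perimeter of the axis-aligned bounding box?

Width = max x − min x = 12 − (-10) = 22.
Height = max y − min y = 9 − (-10) = 19.
Perimeter = 2(22 + 19) = 82.

82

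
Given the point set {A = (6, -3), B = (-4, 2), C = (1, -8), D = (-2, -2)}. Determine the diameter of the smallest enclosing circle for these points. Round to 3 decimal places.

11.785

A smallest enclosing disk is always determined by at most three of the input points on its boundary.
The minimum enclosing circle is determined by three boundary points: A, B, C.
Their circumcentre is (1/6, -13/6) with r² = 625/18.
The farthest remaining point D is at distance² 85/18 ≤ 625/18.
Diameter = 2r = 2√(625/18) ≈ 11.785.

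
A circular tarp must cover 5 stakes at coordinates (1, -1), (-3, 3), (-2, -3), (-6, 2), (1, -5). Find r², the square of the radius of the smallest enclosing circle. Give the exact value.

24.5

By Welzl's lemma the MEC is supported by two points (diametrically opposite) or three points (on a circumcircle).
The farthest pair is (-6, 2)–(1, -5) with squared distance 98. The circle on this segment as diameter has centre (-2.5, -1.5) and r² = 98/4 = 24.5.
Check (1, -1): distance² to centre = 12.5 ≤ 24.5, so it lies inside.
All remaining points lie in this disk, and no smaller disk contains both endpoints, so this is the minimum enclosing circle.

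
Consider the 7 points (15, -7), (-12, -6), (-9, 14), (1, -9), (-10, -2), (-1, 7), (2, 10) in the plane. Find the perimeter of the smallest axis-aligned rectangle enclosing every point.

100

Width = max x − min x = 15 − (-12) = 27.
Height = max y − min y = 14 − (-9) = 23.
Perimeter = 2(27 + 23) = 100.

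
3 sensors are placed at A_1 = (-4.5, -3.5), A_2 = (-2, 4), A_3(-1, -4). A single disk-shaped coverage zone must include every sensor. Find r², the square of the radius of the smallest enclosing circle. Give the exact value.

Side lengths²: A_1A_2² = 62.5, A_1A_3² = 12.5, A_2A_3² = 65.
Since A_2A_3² = 65 < 62.5 + 12.5 = 75, the triangle is acute, so the smallest enclosing circle is the circumcircle.
Circumcentre = (-49/22, -1/11), r² = 8125/484.

8125/484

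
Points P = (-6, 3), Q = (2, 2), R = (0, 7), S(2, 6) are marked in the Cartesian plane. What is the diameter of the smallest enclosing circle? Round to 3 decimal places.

8.610

The minimum enclosing circle is determined by three boundary points: P, Q, S.
Their circumcentre is (-1.8125, 4) with r² = 18.53515625.
The farthest remaining point R is at distance² 12.28515625 ≤ 18.53515625.
Diameter = 2r = 2√(18.53515625) ≈ 8.610.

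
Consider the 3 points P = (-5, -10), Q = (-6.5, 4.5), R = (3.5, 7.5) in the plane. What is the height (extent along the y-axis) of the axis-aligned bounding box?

max y = 7.5, min y = -10, so height = 17.5.

17.5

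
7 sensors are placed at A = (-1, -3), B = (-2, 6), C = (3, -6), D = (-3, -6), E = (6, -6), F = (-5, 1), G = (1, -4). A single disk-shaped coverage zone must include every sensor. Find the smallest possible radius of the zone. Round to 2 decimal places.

7.24

The minimum enclosing circle is determined by three boundary points: B, D, E.
Their circumcentre is (1.5, -1/3) with r² = 1885/36.
The farthest remaining point F is at distance² 1585/36 ≤ 1885/36.
r = √(1885/36) ≈ 7.24.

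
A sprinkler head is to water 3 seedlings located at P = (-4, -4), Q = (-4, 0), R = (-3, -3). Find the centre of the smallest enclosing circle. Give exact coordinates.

Side lengths²: PQ² = 16, PR² = 2, QR² = 10.
Since PQ² = 16 ≥ 10 + 2 = 12, the angle opposite PQ is not acute, so the smallest enclosing circle has PQ as diameter.
Centre = midpoint of PQ = (-4, -2), r² = 16/4 = 4.
Centre = (-4, -2).

(-4, -2)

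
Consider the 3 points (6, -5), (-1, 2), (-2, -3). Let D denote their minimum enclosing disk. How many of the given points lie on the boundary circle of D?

2

Call the three points A, B, C in the order given.
Side lengths²: AB² = 98, AC² = 68, BC² = 26.
Since AB² = 98 ≥ 68 + 26 = 94, the angle opposite AB is not acute, so the smallest enclosing circle has AB as diameter.
Centre = midpoint of AB = (2.5, -1.5), r² = 98/4 = 24.5.
The points at distance exactly r from the centre are (6, -5), (-1, 2) — 2 points.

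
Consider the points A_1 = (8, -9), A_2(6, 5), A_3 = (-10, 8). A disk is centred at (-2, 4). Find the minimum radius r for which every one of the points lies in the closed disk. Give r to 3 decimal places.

The required radius is the distance from (-2, 4) to the farthest point.
Squared distances: 269, 65, 80.
Maximum is 269, attained at A_1.
r = √269 ≈ 16.401.

16.401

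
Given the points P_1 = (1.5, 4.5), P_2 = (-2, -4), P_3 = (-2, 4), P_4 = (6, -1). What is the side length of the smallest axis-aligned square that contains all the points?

8.5

The bounding box has width 8 and height 8.5.
An axis-aligned square enclosing the set must have side ≥ max(width, height).
So the minimum side is max(8, 8.5) = 8.5.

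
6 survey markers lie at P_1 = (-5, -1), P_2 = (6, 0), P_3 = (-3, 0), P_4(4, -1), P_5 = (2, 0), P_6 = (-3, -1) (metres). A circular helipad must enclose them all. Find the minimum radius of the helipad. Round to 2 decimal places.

A smallest enclosing disk is always determined by at most three of the input points on its boundary.
The farthest pair is P_1–P_2 with squared distance 122. The circle on this segment as diameter has centre (0.5, -0.5) and r² = 122/4 = 30.5.
Check P_3: distance² to centre = 12.5 ≤ 30.5, so it lies inside.
All remaining points lie in this disk, and no smaller disk contains both endpoints, so this is the minimum enclosing circle.
r = √(30.5) ≈ 5.52.

5.52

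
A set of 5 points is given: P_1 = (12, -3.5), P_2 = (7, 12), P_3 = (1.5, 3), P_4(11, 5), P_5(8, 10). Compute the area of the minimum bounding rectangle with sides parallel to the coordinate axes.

162.75

x ranges over [1.5, 12], width 10.5.
y ranges over [-3.5, 12], height 15.5.
Area = 10.5 × 15.5 = 162.75.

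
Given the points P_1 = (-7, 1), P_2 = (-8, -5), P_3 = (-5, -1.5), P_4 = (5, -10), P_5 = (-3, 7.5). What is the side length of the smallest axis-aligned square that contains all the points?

The bounding box has width 13 and height 17.5.
An axis-aligned square enclosing the set must have side ≥ max(width, height).
So the minimum side is max(13, 17.5) = 17.5.

17.5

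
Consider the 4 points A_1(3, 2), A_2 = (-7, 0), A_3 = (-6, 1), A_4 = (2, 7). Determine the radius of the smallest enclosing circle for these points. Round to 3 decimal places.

By Welzl's lemma the MEC is supported by two points (diametrically opposite) or three points (on a circumcircle).
The farthest pair is A_2–A_4 with squared distance 130. The circle on this segment as diameter has centre (-2.5, 3.5) and r² = 130/4 = 32.5.
Check A_1: distance² to centre = 32.5 ≤ 32.5, so it lies inside.
All remaining points lie in this disk, and no smaller disk contains both endpoints, so this is the minimum enclosing circle.
r = √(32.5) ≈ 5.701.

5.701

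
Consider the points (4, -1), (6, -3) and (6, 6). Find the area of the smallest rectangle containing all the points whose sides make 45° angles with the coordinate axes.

40.5

In coordinates u = x + y, v = x − y the rectangle is axis-aligned; the map (x,y)→(u,v) scales areas by 2.
u-values: 3, 3, 12; range = 12 − 3 = 9.
v-values: 5, 9, 0; range = 9 − 0 = 9.
Area = (9 × 9) / 2 = 40.5.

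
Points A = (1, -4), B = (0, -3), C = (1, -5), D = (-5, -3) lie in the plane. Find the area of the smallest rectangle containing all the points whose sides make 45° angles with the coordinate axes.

20

In coordinates u = x + y, v = x − y the rectangle is axis-aligned; the map (x,y)→(u,v) scales areas by 2.
u-values: -3, -3, -4, -8; range = -3 − (-8) = 5.
v-values: 5, 3, 6, -2; range = 6 − (-2) = 8.
Area = (5 × 8) / 2 = 20.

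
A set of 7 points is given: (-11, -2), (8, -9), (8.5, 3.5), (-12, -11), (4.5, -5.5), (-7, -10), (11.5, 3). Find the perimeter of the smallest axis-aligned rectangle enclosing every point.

Width = max x − min x = 11.5 − (-12) = 23.5.
Height = max y − min y = 3.5 − (-11) = 14.5.
Perimeter = 2(23.5 + 14.5) = 76.

76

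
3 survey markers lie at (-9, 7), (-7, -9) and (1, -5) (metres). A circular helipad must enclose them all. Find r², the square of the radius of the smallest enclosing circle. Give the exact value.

19825/289

Call the three points A, B, C in the order given.
Side lengths²: AB² = 260, AC² = 244, BC² = 80.
Since AB² = 260 < 244 + 80 = 324, the triangle is acute, so the smallest enclosing circle is the circumcircle.
Circumcentre = (-104/17, -13/17), r² = 19825/289.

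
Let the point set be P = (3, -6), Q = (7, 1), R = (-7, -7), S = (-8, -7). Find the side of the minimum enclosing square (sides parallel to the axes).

The bounding box has width 15 and height 8.
An axis-aligned square enclosing the set must have side ≥ max(width, height).
So the minimum side is max(15, 8) = 15.

15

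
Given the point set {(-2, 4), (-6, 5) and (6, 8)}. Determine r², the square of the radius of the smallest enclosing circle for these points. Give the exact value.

38.25

Call the three points A, B, C in the order given.
Side lengths²: AB² = 17, AC² = 80, BC² = 153.
Since BC² = 153 ≥ 80 + 17 = 97, the angle opposite BC is not acute, so the smallest enclosing circle has BC as diameter.
Centre = midpoint of BC = (0, 6.5), r² = 153/4 = 38.25.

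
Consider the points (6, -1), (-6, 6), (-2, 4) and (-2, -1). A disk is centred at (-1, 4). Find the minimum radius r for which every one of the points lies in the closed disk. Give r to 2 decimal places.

The required radius is the distance from (-1, 4) to the farthest point.
Squared distances: 74, 29, 1, 26.
Maximum is 74, attained at (6, -1).
r = √74 ≈ 8.60.

8.60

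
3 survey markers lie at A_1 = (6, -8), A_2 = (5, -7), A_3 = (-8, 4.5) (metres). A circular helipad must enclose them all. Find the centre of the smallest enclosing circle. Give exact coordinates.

Side lengths²: A_1A_2² = 2, A_1A_3² = 352.25, A_2A_3² = 301.25.
Since A_1A_3² = 352.25 ≥ 301.25 + 2 = 303.25, the angle opposite A_1A_3 is not acute, so the smallest enclosing circle has A_1A_3 as diameter.
Centre = midpoint of A_1A_3 = (-1, -1.75), r² = 352.25/4 = 88.0625.
Centre = (-1, -1.75).

(-1, -1.75)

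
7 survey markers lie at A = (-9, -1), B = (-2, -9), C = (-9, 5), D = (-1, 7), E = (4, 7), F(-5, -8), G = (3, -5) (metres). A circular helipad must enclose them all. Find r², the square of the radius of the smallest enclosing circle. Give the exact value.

63145/784

The minimum enclosing circle is determined by three boundary points: B, C, E.
Their circumcentre is (-11/7, -1/28) with r² = 63145/784.
The farthest remaining point F is at distance² 58945/784 ≤ 63145/784.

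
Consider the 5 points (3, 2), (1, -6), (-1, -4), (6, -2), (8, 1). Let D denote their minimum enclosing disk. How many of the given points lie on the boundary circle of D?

3

The minimum enclosing circle of a finite set is fixed by two of the points (as a diameter) or three (as a circumcircle).
The farthest pair is (-1, -4)–(8, 1) with squared distance 106. The circle on this segment as diameter has centre (3.5, -1.5) and r² = 106/4 = 26.5.
Check (3, 2): distance² to centre = 12.5 ≤ 26.5, so it lies inside.
All remaining points lie in this disk, and no smaller disk contains both endpoints, so this is the minimum enclosing circle.
The points at distance exactly r from the centre are (1, -6), (-1, -4), (8, 1) — 3 points.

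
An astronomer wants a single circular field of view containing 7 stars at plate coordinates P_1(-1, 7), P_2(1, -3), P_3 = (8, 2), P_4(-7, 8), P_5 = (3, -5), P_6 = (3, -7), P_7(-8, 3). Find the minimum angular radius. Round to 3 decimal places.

9.087

A smallest enclosing disk is always determined by at most three of the input points on its boundary.
The minimum enclosing circle is determined by three boundary points: P_3, P_4, P_6.
Their circumcentre is (-23/22, 25/22) with r² = 19981/242.
The farthest remaining point P_5 is at distance² 13073/242 ≤ 19981/242.
r = √(19981/242) ≈ 9.087.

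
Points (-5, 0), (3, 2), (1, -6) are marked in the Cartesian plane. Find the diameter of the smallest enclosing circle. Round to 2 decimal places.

9.62

Call the three points A, B, C in the order given.
Side lengths²: AB² = 68, AC² = 72, BC² = 68.
Since AC² = 72 < 68 + 68 = 136, the triangle is acute, so the smallest enclosing circle is the circumcircle.
Circumcentre = (-0.4, -1.4), r² = 23.12.
Diameter = 2r = 2√(23.12) ≈ 9.62.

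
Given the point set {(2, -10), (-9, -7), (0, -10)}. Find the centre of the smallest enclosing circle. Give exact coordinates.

(-3.5, -8.5)

Call the three points A, B, C in the order given.
Side lengths²: AB² = 130, AC² = 4, BC² = 90.
Since AB² = 130 ≥ 90 + 4 = 94, the angle opposite AB is not acute, so the smallest enclosing circle has AB as diameter.
Centre = midpoint of AB = (-3.5, -8.5), r² = 130/4 = 32.5.
Centre = (-3.5, -8.5).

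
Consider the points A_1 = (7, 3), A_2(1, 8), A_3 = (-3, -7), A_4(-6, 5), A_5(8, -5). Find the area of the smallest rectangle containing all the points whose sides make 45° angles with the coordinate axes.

In coordinates u = x + y, v = x − y the rectangle is axis-aligned; the map (x,y)→(u,v) scales areas by 2.
u-values: 10, 9, -10, -1, 3; range = 10 − (-10) = 20.
v-values: 4, -7, 4, -11, 13; range = 13 − (-11) = 24.
Area = (20 × 24) / 2 = 240.

240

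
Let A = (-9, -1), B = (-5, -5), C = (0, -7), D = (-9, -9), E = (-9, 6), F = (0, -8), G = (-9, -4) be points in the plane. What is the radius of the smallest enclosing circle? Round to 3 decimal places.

By Welzl's lemma the MEC is supported by two points (diametrically opposite) or three points (on a circumcircle).
The minimum enclosing circle is determined by three boundary points: D, E, F.
Their circumcentre is (-95/18, -1.5) with r² = 11357/162.
The farthest remaining point C is at distance² 9413/162 ≤ 11357/162.
r = √(11357/162) ≈ 8.373.

8.373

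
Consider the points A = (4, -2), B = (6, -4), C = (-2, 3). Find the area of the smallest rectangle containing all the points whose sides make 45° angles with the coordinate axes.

7.5

In coordinates u = x + y, v = x − y the rectangle is axis-aligned; the map (x,y)→(u,v) scales areas by 2.
u-values: 2, 2, 1; range = 2 − 1 = 1.
v-values: 6, 10, -5; range = 10 − (-5) = 15.
Area = (1 × 15) / 2 = 7.5.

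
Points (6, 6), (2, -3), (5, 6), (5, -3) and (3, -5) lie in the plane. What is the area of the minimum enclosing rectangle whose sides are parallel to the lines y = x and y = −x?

63

In coordinates u = x + y, v = x − y the rectangle is axis-aligned; the map (x,y)→(u,v) scales areas by 2.
u-values: 12, -1, 11, 2, -2; range = 12 − (-2) = 14.
v-values: 0, 5, -1, 8, 8; range = 8 − (-1) = 9.
Area = (14 × 9) / 2 = 63.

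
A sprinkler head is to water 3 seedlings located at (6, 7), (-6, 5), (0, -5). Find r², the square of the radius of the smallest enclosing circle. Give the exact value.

Call the three points A, B, C in the order given.
Side lengths²: AB² = 148, AC² = 180, BC² = 136.
Since AC² = 180 < 148 + 136 = 284, the triangle is acute, so the smallest enclosing circle is the circumcircle.
Circumcentre = (7/11, 24/11), r² = 6290/121.

6290/121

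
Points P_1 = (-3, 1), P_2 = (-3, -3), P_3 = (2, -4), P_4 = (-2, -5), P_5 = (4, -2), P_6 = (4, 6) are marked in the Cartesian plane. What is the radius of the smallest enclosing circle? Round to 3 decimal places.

By Welzl's lemma the MEC is supported by two points (diametrically opposite) or three points (on a circumcircle).
The farthest pair is P_4–P_6 with squared distance 157. The circle on this segment as diameter has centre (1, 0.5) and r² = 157/4 = 39.25.
Check P_1: distance² to centre = 16.25 ≤ 39.25, so it lies inside.
All remaining points lie in this disk, and no smaller disk contains both endpoints, so this is the minimum enclosing circle.
r = √(39.25) ≈ 6.265.

6.265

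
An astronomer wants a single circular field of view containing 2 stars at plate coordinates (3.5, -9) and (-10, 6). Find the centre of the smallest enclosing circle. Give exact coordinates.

(-3.25, -1.5)

The smallest circle enclosing two points has them as diameter endpoints.
Centre = midpoint = (-3.25, -1.5); r² = |(3.5, -9)−(-10, 6)|²/4 = 407.25/4 = 101.8125.
Centre = (-3.25, -1.5).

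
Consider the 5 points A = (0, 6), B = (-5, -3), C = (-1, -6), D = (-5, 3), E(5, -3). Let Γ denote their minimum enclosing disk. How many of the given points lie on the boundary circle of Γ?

3

By Welzl's lemma the MEC is supported by two points (diametrically opposite) or three points (on a circumcircle).
The minimum enclosing circle is determined by three boundary points: A, C, E.
Their circumcentre is (-11/46, -1/46) with r² = 38425/1058.
The farthest remaining point D is at distance² 33641/1058 ≤ 38425/1058.
The points at distance exactly r from the centre are A, C, E — 3 points.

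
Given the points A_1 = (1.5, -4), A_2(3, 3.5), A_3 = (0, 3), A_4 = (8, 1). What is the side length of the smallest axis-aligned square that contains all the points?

The bounding box has width 8 and height 7.5.
An axis-aligned square enclosing the set must have side ≥ max(width, height).
So the minimum side is max(8, 7.5) = 8.

8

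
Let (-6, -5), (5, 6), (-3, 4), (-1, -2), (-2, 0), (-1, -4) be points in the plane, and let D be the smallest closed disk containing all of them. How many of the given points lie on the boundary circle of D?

The minimum enclosing circle of a finite set is fixed by two of the points (as a diameter) or three (as a circumcircle).
The farthest pair is (-6, -5)–(5, 6) with squared distance 242. The circle on this segment as diameter has centre (-0.5, 0.5) and r² = 242/4 = 60.5.
Check (-3, 4): distance² to centre = 18.5 ≤ 60.5, so it lies inside.
All remaining points lie in this disk, and no smaller disk contains both endpoints, so this is the minimum enclosing circle.
The points at distance exactly r from the centre are (-6, -5), (5, 6) — 2 points.

2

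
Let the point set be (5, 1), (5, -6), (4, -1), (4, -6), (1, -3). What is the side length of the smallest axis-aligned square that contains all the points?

The bounding box has width 4 and height 7.
An axis-aligned square enclosing the set must have side ≥ max(width, height).
So the minimum side is max(4, 7) = 7.

7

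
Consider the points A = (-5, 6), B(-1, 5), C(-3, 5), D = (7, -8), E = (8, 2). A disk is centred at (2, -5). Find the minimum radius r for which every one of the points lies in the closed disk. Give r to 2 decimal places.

The required radius is the distance from (2, -5) to the farthest point.
Squared distances: 170, 109, 125, 34, 85.
Maximum is 170, attained at A.
r = √170 ≈ 13.04.

13.04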